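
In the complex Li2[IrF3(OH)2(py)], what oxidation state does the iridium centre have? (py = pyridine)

+3

2 lithium outside the brackets (+1 each) → the complex ion is 2−.
Ligand charges: 1×py neutral; 2×OH = -2; 3×F = -3; sum -5.
Ir + (-5) = 2− ⇒ Ir is +3.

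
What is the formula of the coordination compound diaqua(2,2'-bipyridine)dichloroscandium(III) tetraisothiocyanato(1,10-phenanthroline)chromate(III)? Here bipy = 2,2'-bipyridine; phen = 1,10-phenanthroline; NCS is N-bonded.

Cation [Sc…]: ligand charges -2, Sc(III) ⇒ ion charge 1+.
Anion [Cr…]: ligand charges -4, Cr(III) ⇒ ion charge 1−.

[Sc(bipy)Cl2(H2O)2][Cr(NCS)4(phen)]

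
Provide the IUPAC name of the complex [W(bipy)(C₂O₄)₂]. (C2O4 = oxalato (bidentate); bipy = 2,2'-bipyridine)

There is no counter-ion, so the complex is neutral overall.
Ligand charges: 2×oxalato (-2 each), 1×2,2'-bipyridine (neutral); total -4. So W + (-4) = 0, giving W = +4.
Ligands are named alphabetically: bipyridine before oxalato.

(2,2'-bipyridine)dioxalatotungsten(IV)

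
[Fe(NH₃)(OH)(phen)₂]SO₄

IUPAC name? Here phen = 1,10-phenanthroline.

amminehydroxobis(1,10-phenanthroline)iron(III) sulfate

The 1 sulfate counter-ion carries a total charge of -2, so each complex ion is 2+.
Ligand charges: 2×1,10-phenanthroline (neutral), 1×hydroxo (-1 each), 1×ammine (neutral); total -1. So Fe + (-1) = 2+, giving Fe = +3.
Ligands are named alphabetically: ammine before hydroxo before phenanthroline.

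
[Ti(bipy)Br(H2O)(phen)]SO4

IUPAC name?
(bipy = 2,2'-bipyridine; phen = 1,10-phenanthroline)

The 1 sulfate counter-ion carries a total charge of -2, so each complex ion is 2+.
Ligand charges: 1×aqua (neutral), 1×bromo (-1 each), 1×2,2'-bipyridine (neutral), 1×1,10-phenanthroline (neutral); total -1. So Ti + (-1) = 2+, giving Ti = +3.
Ligands are named alphabetically: aqua before bipyridine before bromo before phenanthroline.

aqua(2,2'-bipyridine)bromo(1,10-phenanthroline)titanium(III) sulfate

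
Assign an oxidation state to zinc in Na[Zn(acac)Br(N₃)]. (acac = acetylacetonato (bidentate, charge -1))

+2

1 sodium outside the brackets (+1 each) → the complex ion is 1−.
Ligand charges: 1×Br = -1; 1×acac = -1; 1×N3 = -1; sum -3.
Zn + (-3) = 1− ⇒ Zn is +2.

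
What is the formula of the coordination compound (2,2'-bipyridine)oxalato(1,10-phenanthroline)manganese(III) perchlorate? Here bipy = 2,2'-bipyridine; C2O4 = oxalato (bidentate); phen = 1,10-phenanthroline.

Ligands: 1 2,2'-bipyridine (bipy, neutral), 1 oxalato (C2O4, -2), 1 1,10-phenanthroline (phen, neutral). Ligand charge sum = -2.
With Mn in oxidation state +3, the complex ion is [Mn...]^1+.
Charge balance with perchlorate (-1) requires 1 complex ion per 1 perchlorate.

[Mn(bipy)(C2O4)(phen)]ClO4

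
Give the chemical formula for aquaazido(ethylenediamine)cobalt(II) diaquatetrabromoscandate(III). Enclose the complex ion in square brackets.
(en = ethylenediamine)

[Co(en)(H2O)(N3)][ScBr4(H2O)2]

Cation [Co…]: ligand charges -1, Co(II) ⇒ ion charge 1+.
Anion [Sc…]: ligand charges -4, Sc(III) ⇒ ion charge 1−.
One 1+ cation balances one 1− anion.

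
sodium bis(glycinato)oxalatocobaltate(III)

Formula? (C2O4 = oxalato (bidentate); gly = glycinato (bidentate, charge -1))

Ligands: 1 oxalato (C2O4, -2), 2 glycinato (gly, -1). Ligand charge sum = -4.
With Co in oxidation state +3, the complex ion is [Co...]^1−.
Charge balance with sodium (+1) requires 1 complex ion per 1 sodium.

Na[Co(C2O4)(gly)2]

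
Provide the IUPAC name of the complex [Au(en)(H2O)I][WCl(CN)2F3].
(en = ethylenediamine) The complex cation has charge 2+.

Both ions are complex: the cation is named first with the plain metal name, the anion second with the -ate form; each ion's ligands are alphabetised independently.
The complex cation is given as 2+; its ligand charges sum to -1, so Au = +3.
A 1:1 salt means the anion carries the equal and opposite charge, 2−.
Anion: ligand charges sum to -6; for the ion to be 2−, W = +4.

aqua(ethylenediamine)iodogold(III) chlorodicyanotrifluorotungstate(IV)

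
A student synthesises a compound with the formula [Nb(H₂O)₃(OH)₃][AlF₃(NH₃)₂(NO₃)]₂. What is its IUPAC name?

Both ions are complex: the cation is named first with the plain metal name, the anion second with the -ate form; each ion's ligands are alphabetised independently.
Aluminium is always +3 in its complexes; the anion's ligand charges sum to -4, so the complex anion is 1−.
With 2 anions per cation, the cation must be 2×1 = 2+.
Cation: ligand charges sum to -3; for the ion to be 2+, Nb = +5.

triaquatrihydroxoniobium(V) diamminetrifluoronitratoaluminate(III)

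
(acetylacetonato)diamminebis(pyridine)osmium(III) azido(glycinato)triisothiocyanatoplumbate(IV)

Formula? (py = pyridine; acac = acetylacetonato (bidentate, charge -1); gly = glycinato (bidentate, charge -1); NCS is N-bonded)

Cation [Os…]: ligand charges -1, Os(III) ⇒ ion charge 2+.
Anion [Pb…]: ligand charges -5, Pb(IV) ⇒ ion charge 1−.
One 2+ cation requires 2 of the 1− anion.

[Os(acac)(NH3)2(py)2][Pb(gly)(N3)(NCS)3]2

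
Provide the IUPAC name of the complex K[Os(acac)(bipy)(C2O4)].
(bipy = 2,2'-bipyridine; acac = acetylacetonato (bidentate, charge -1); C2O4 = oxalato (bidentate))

The 1 potassium counter-ion carries a total charge of +1, so each complex ion is 1−.
Ligand charges: 1×2,2'-bipyridine (neutral), 1×acetylacetonato (-1 each), 1×oxalato (-2 each); total -3. So Os + (-3) = 1−, giving Os = +2.
The complex ion is anionic, so osmium takes the -ate form osmate(II).

potassium (acetylacetonato)(2,2'-bipyridine)oxalatoosmate(II)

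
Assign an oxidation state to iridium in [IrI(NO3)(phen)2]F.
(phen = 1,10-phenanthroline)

1 fluoride outside the brackets (-1 each) → the complex ion is 1+.
Ligand charges: 1×I = -1; 1×NO3 = -1; 2×phen neutral; sum -2.
Ir + (-2) = 1+ ⇒ Ir is +3.

+3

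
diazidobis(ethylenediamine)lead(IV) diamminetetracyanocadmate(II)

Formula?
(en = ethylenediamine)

Cation [Pb…]: ligand charges -2, Pb(IV) ⇒ ion charge 2+.
Anion [Cd…]: ligand charges -4, Cd(II) ⇒ ion charge 2−.
One 2+ cation balances one 2− anion.

[Pb(en)2(N3)2][Cd(CN)4(NH3)2]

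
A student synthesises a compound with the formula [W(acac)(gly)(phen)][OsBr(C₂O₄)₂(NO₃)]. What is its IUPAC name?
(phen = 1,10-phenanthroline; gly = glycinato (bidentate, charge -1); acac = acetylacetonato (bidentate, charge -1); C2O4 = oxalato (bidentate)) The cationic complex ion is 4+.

(acetylacetonato)(glycinato)(1,10-phenanthroline)tungsten(VI) bromonitratodioxalatoosmate(II)

The complex cation is given as 4+; its ligand charges sum to -2, so W = +6.
A 1:1 salt means the anion carries the equal and opposite charge, 4−.
Anion: ligand charges sum to -6; for the ion to be 4−, Os = +2.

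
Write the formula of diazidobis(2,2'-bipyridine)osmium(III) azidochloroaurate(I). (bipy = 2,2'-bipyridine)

Cation [Os…]: ligand charges -2, Os(III) ⇒ ion charge 1+.
Anion [Au…]: ligand charges -2, Au(I) ⇒ ion charge 1−.

[Os(bipy)2(N3)2][AuCl(N3)]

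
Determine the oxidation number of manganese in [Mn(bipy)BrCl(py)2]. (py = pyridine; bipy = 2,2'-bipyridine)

No counter-ion: the bracketed complex is neutral.
Ligand charges: 2×py neutral; 1×Br = -1; 1×Cl = -1; 1×bipy neutral; sum -2.
Mn + (-2) = 0 ⇒ Mn is +2.

+2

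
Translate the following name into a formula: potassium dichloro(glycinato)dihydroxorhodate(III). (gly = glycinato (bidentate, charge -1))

Ligands: 2 chloro (Cl, -1), 2 hydroxo (OH, -1), 1 glycinato (gly, -1). Ligand charge sum = -5.
With Rh in oxidation state +3, the complex ion is [Rh...]^2−.
Charge balance with potassium (+1) requires 1 complex ion per 2 potassium.

K2[RhCl2(gly)(OH)2]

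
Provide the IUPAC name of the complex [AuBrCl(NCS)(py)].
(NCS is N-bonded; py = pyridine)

There is no counter-ion, so the complex is neutral overall.
Ligand charges: 1×isothiocyanato (-1 each), 1×chloro (-1 each), 1×pyridine (neutral), 1×bromo (-1 each); total -3. So Au + (-3) = 0, giving Au = +3.
Ligands are named alphabetically: bromo before chloro before isothiocyanato before pyridine.

bromochloroisothiocyanato(pyridine)gold(III)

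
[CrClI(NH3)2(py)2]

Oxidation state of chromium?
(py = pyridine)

+2

No counter-ion: the bracketed complex is neutral.
Ligand charges: 2×py neutral; 2×NH3 neutral; 1×I = -1; 1×Cl = -1; sum -2.
Cr + (-2) = 0 ⇒ Cr is +2.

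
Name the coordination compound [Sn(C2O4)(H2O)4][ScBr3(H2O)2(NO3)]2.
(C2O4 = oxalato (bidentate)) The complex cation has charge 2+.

Both ions are complex: the cation is named first with the plain metal name, the anion second with the -ate form; each ion's ligands are alphabetised independently.
The complex cation is given as 2+; its ligand charges sum to -2, so Sn = +4.
With 2 anions per cation, each anion must be 2/2 = 1−.
Anion: ligand charges sum to -4; for the ion to be 1−, Sc = +3.

tetraaquaoxalatotin(IV) diaquatribromonitratoscandate(III)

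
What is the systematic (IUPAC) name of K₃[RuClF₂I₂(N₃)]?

The 3 potassium counter-ions carry a total charge of +3, so each complex ion is 3−.
Ligand charges: 1×azido (-1 each), 1×chloro (-1 each), 2×iodo (-1 each), 2×fluoro (-1 each); total -6. So Ru + (-6) = 3−, giving Ru = +3.
The complex ion is anionic, so ruthenium takes the -ate form ruthenate(III).

potassium azidochlorodifluorodiiodoruthenate(III)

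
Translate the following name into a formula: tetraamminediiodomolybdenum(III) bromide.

Ligands: 4 ammine (NH3, neutral), 2 iodo (I, -1). Ligand charge sum = -2.
Charge balance with bromide (-1) requires 1 complex ion per 1 bromide.

[MoI2(NH3)4]Br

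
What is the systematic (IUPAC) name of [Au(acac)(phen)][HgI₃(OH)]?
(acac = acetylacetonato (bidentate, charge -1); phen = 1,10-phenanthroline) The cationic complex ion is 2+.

Both ions are complex: the cation is named first with the plain metal name, the anion second with the -ate form; each ion's ligands are alphabetised independently.
The complex cation is given as 2+; its ligand charges sum to -1, so Au = +3.
A 1:1 salt means the anion carries the equal and opposite charge, 2−.
Anion: ligand charges sum to -4; for the ion to be 2−, Hg = +2.

(acetylacetonato)(1,10-phenanthroline)gold(III) hydroxotriiodomercurate(II)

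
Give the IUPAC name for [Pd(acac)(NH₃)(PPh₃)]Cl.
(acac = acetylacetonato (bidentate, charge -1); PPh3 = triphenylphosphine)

(acetylacetonato)ammine(triphenylphosphine)palladium(II) chloride

The 1 chloride counter-ion carries a total charge of -1, so each complex ion is 1+.
Ligand charges: 1×ammine (neutral), 1×acetylacetonato (-1 each), 1×triphenylphosphine (neutral); total -1. So Pd + (-1) = 1+, giving Pd = +2.
Ligands are named alphabetically: acetylacetonato before ammine before triphenylphosphine.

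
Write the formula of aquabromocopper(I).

[CuBr(H2O)]

Ligands: 1 aqua (H2O, neutral), 1 bromo (Br, -1). Ligand charge sum = -1.
With Cu in oxidation state +1, the complex ion is [Cu...].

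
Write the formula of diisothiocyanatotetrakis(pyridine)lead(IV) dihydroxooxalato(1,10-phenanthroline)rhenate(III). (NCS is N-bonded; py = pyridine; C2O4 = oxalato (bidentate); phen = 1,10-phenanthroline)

[Pb(NCS)2(py)4][Re(C2O4)(OH)2(phen)]2

Cation [Pb…]: ligand charges -2, Pb(IV) ⇒ ion charge 2+.
Anion [Re…]: ligand charges -4, Re(III) ⇒ ion charge 1−.
One 2+ cation requires 2 of the 1− anion.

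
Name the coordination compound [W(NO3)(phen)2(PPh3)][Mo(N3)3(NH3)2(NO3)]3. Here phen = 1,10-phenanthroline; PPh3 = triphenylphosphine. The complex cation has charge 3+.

nitratobis(1,10-phenanthroline)(triphenylphosphine)tungsten(IV) diamminetriazidonitratomolybdate(III)

Both ions are complex: the cation is named first with the plain metal name, the anion second with the -ate form; each ion's ligands are alphabetised independently.
The complex cation is given as 3+; its ligand charges sum to -1, so W = +4.
With 3 anions per cation, each anion must be 3/3 = 1−.
Anion: ligand charges sum to -4; for the ion to be 1−, Mo = +3.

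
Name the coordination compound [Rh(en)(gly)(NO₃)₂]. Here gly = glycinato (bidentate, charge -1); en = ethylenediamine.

(ethylenediamine)(glycinato)dinitratorhodium(III)

There is no counter-ion, so the complex is neutral overall.
Ligand charges: 1×glycinato (-1 each), 1×ethylenediamine (neutral), 2×nitrato (-1 each); total -3. So Rh + (-3) = 0, giving Rh = +3.
Ligands are named alphabetically: ethylenediamine before glycinato before nitrato.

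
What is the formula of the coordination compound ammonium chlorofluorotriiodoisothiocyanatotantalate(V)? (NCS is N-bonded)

Ligands: 3 iodo (I, -1), 1 fluoro (F, -1), 1 chloro (Cl, -1), 1 isothiocyanato (NCS, -1). Ligand charge sum = -6.
With Ta in oxidation state +5, the complex ion is [Ta...]^1−.
Charge balance with ammonium (+1) requires 1 complex ion per 1 ammonium.

NH4[TaClFI3(NCS)]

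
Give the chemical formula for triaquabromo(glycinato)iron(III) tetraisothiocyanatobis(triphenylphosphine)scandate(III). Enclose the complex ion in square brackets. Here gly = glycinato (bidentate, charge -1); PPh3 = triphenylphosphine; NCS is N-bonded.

[FeBr(gly)(H2O)3][Sc(NCS)4(PPh3)2]

Cation [Fe…]: ligand charges -2, Fe(III) ⇒ ion charge 1+.
Anion [Sc…]: ligand charges -4, Sc(III) ⇒ ion charge 1−.
One 1+ cation balances one 1− anion.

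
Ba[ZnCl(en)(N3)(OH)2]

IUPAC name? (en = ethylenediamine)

barium azidochloro(ethylenediamine)dihydroxozincate(II)

The 1 barium counter-ion carries a total charge of +2, so each complex ion is 2−.
Ligand charges: 1×ethylenediamine (neutral), 2×hydroxo (-1 each), 1×azido (-1 each), 1×chloro (-1 each); total -4. So Zn + (-4) = 2−, giving Zn = +2.
The complex ion is anionic, so zinc takes the -ate form zincate(II).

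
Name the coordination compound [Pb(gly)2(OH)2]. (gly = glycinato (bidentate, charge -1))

bis(glycinato)dihydroxolead(IV)

There is no counter-ion, so the complex is neutral overall.
Ligand charges: 2×glycinato (-1 each), 2×hydroxo (-1 each); total -4. So Pb + (-4) = 0, giving Pb = +4.
Ligands are named alphabetically: glycinato before hydroxo.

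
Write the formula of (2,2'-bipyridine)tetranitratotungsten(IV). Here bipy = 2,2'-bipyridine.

[W(bipy)(NO3)4]

Ligands: 4 nitrato (NO3, -1), 1 2,2'-bipyridine (bipy, neutral). Ligand charge sum = -4.
With W in oxidation state +4, the complex ion is [W...].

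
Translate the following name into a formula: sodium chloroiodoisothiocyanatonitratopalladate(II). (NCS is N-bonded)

Na2[PdClI(NCS)(NO3)]

Ligands: 1 iodo (I, -1), 1 chloro (Cl, -1), 1 nitrato (NO3, -1), 1 isothiocyanato (NCS, -1). Ligand charge sum = -4.
Charge balance with sodium (+1) requires 1 complex ion per 2 sodium.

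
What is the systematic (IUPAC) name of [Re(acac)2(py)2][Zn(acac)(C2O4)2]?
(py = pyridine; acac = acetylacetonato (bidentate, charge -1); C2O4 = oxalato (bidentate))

Zinc is always +2 in its complexes; the anion's ligand charges sum to -5, so the complex anion is 3−.
A 1:1 salt means the cation carries the equal and opposite charge, 3+.
Cation: ligand charges sum to -2; for the ion to be 3+, Re = +5.

bis(acetylacetonato)bis(pyridine)rhenium(V) (acetylacetonato)dioxalatozincate(II)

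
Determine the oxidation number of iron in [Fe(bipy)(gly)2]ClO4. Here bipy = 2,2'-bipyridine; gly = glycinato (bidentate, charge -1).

1 perchlorate outside the brackets (-1 each) → the complex ion is 1+.
Ligand charges: 1×bipy neutral; 2×gly = -2; sum -2.
Fe + (-2) = 1+ ⇒ Fe is +3.

+3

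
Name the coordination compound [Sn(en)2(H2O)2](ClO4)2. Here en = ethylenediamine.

The 2 perchlorate counter-ions carry a total charge of -2, so each complex ion is 2+.
Ligand charges: 2×aqua (neutral), 2×ethylenediamine (neutral); total 0. So Sn + (0) = 2+, giving Sn = +2.
Ligands are named alphabetically: aqua before ethylenediamine.

diaquabis(ethylenediamine)tin(II) perchlorate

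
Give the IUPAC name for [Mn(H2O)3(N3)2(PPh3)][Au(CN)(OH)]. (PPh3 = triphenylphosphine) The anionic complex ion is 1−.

triaquadiazido(triphenylphosphine)manganese(III) cyanohydroxoaurate(I)

The complex anion is given as 1−; its ligand charges sum to -2, so Au = +1.
A 1:1 salt means the cation carries the equal and opposite charge, 1+.
Cation: ligand charges sum to -2; for the ion to be 1+, Mn = +3.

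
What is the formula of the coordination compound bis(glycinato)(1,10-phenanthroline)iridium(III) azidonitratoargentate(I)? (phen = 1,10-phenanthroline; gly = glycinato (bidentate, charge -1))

[Ir(gly)2(phen)][Ag(N3)(NO3)]

Cation [Ir…]: ligand charges -2, Ir(III) ⇒ ion charge 1+.
Anion [Ag…]: ligand charges -2, Ag(I) ⇒ ion charge 1−.
One 1+ cation balances one 1− anion.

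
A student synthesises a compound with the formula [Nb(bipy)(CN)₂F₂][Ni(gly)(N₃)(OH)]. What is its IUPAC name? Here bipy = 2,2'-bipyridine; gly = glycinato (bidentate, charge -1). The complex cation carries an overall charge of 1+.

(2,2'-bipyridine)dicyanodifluoroniobium(V) azido(glycinato)hydroxonickelate(II)

Both ions are complex: the cation is named first with the plain metal name, the anion second with the -ate form; each ion's ligands are alphabetised independently.
The complex cation is given as 1+; its ligand charges sum to -4, so Nb = +5.
A 1:1 salt means the anion carries the equal and opposite charge, 1−.
Anion: ligand charges sum to -3; for the ion to be 1−, Ni = +2.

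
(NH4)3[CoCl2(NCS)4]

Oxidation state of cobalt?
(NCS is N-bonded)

+3

3 ammonium outside the brackets (+1 each) → the complex ion is 3−.
Ligand charges: 4×NCS = -4; 2×Cl = -2; sum -6.
Co + (-6) = 3− ⇒ Co is +3.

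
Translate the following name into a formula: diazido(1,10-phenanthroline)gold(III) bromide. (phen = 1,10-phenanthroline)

Ligands: 2 azido (N3, -1), 1 1,10-phenanthroline (phen, neutral). Ligand charge sum = -2.
Charge balance with bromide (-1) requires 1 complex ion per 1 bromide.

[Au(N3)2(phen)]Br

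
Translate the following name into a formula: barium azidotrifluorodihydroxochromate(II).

Ligands: 2 hydroxo (OH, -1), 3 fluoro (F, -1), 1 azido (N3, -1). Ligand charge sum = -6.
Charge balance with barium (+2) requires 1 complex ion per 2 barium.

Ba2[CrF3(N3)(OH)2]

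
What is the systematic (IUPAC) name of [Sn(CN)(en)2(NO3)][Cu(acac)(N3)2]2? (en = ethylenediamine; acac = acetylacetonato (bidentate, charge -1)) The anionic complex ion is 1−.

The complex anion is given as 1−; its ligand charges sum to -3, so Cu = +2.
With 2 anions per cation, the cation must be 2×1 = 2+.
Cation: ligand charges sum to -2; for the ion to be 2+, Sn = +4.

cyanobis(ethylenediamine)nitratotin(IV) (acetylacetonato)diazidocuprate(II)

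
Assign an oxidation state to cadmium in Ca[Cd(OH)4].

1 calcium outside the brackets (+2 each) → the complex ion is 2−.
Ligand charges: 4×OH = -4; sum -4.
Cd + (-4) = 2− ⇒ Cd is +2.

+2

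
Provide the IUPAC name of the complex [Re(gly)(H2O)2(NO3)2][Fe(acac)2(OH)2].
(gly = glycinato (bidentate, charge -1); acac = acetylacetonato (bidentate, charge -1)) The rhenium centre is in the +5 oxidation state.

diaqua(glycinato)dinitratorhenium(V) bis(acetylacetonato)dihydroxoferrate(II)

Re is given as +5; the cation's ligand charges sum to -3, so the complex cation is 2+.
A 1:1 salt means the anion carries the equal and opposite charge, 2−.
Anion: ligand charges sum to -4; for the ion to be 2−, Fe = +2.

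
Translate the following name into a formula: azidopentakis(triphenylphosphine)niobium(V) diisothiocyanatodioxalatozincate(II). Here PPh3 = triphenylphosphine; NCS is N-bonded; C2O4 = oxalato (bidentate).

Cation [Nb…]: ligand charges -1, Nb(V) ⇒ ion charge 4+.
Anion [Zn…]: ligand charges -6, Zn(II) ⇒ ion charge 4−.
One 4+ cation balances one 4− anion.

[Nb(N3)(PPh3)5][Zn(C2O4)2(NCS)2]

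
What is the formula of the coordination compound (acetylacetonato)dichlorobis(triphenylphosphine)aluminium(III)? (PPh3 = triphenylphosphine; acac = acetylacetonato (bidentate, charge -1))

[Al(acac)Cl2(PPh3)2]

Ligands: 2 chloro (Cl, -1), 2 triphenylphosphine (PPh3, neutral), 1 acetylacetonato (acac, -1). Ligand charge sum = -3.
With Al in oxidation state +3, the complex ion is [Al...].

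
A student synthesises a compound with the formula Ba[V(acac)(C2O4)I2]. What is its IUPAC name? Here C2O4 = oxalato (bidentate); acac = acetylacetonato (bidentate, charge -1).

The 1 barium counter-ion carries a total charge of +2, so each complex ion is 2−.
Ligand charges: 2×iodo (-1 each), 1×oxalato (-2 each), 1×acetylacetonato (-1 each); total -5. So V + (-5) = 2−, giving V = +3.
Ligands are named alphabetically: acetylacetonato before iodo before oxalato.
The complex ion is anionic, so vanadium takes the -ate form vanadate(III).

barium (acetylacetonato)diiodooxalatovanadate(III)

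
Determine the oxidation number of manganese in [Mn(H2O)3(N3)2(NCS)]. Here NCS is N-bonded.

No counter-ion: the bracketed complex is neutral.
Ligand charges: 1×NCS = -1; 2×N3 = -2; 3×H2O neutral; sum -3.
Mn + (-3) = 0 ⇒ Mn is +3.

+3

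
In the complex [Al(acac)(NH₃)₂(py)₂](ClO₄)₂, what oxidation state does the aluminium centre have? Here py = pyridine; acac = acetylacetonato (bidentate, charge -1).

2 perchlorate outside the brackets (-1 each) → the complex ion is 2+.
Ligand charges: 2×NH3 neutral; 2×py neutral; 1×acac = -1; sum -1.
Al + (-1) = 2+ ⇒ Al is +3.

+3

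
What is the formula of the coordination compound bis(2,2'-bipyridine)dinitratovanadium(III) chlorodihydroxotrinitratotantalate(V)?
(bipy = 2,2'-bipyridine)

[V(bipy)2(NO3)2][TaCl(NO3)3(OH)2]

Cation [V…]: ligand charges -2, V(III) ⇒ ion charge 1+.
Anion [Ta…]: ligand charges -6, Ta(V) ⇒ ion charge 1−.
One 1+ cation balances one 1− anion.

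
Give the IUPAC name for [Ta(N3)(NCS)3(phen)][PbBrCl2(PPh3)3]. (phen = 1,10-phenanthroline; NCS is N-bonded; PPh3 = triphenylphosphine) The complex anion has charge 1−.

The complex anion is given as 1−; its ligand charges sum to -3, so Pb = +2.
A 1:1 salt means the cation carries the equal and opposite charge, 1+.
Cation: ligand charges sum to -4; for the ion to be 1+, Ta = +5.

azidotriisothiocyanato(1,10-phenanthroline)tantalum(V) bromodichlorotris(triphenylphosphine)plumbate(II)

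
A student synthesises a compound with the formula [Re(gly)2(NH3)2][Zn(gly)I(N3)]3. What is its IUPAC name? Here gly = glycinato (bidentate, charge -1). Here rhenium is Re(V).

diamminebis(glycinato)rhenium(V) azido(glycinato)iodozincate(II)

Re is given as +5; the cation's ligand charges sum to -2, so the complex cation is 3+.
With 3 anions per cation, each anion must be 3/3 = 1−.
Anion: ligand charges sum to -3; for the ion to be 1−, Zn = +2.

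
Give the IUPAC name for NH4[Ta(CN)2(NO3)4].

ammonium dicyanotetranitratotantalate(V)

The 1 ammonium counter-ion carries a total charge of +1, so each complex ion is 1−.
Ligand charges: 4×nitrato (-1 each), 2×cyano (-1 each); total -6. So Ta + (-6) = 1−, giving Ta = +5.
The complex ion is anionic, so tantalum takes the -ate form tantalate(V).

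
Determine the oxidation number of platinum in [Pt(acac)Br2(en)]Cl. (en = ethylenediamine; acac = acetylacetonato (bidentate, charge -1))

1 chloride outside the brackets (-1 each) → the complex ion is 1+.
Ligand charges: 1×en neutral; 2×Br = -2; 1×acac = -1; sum -3.
Pt + (-3) = 1+ ⇒ Pt is +4.

+4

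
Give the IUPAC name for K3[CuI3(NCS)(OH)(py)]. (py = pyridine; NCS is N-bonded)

The 3 potassium counter-ions carry a total charge of +3, so each complex ion is 3−.
Ligand charges: 1×hydroxo (-1 each), 3×iodo (-1 each), 1×pyridine (neutral), 1×isothiocyanato (-1 each); total -5. So Cu + (-5) = 3−, giving Cu = +2.
Ligands are named alphabetically: hydroxo before iodo before isothiocyanato before pyridine.
The complex ion is anionic, so copper takes the -ate form cuprate(II).

potassium hydroxotriiodoisothiocyanato(pyridine)cuprate(II)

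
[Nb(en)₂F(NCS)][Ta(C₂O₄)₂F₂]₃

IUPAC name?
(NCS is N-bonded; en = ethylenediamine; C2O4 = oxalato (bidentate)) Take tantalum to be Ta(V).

Both ions are complex: the cation is named first with the plain metal name, the anion second with the -ate form; each ion's ligands are alphabetised independently.
Ta is given as +5; the anion's ligand charges sum to -6, so the complex anion is 1−.
With 3 anions per cation, the cation must be 3×1 = 3+.
Cation: ligand charges sum to -2; for the ion to be 3+, Nb = +5.

bis(ethylenediamine)fluoroisothiocyanatoniobium(V) difluorodioxalatotantalate(V)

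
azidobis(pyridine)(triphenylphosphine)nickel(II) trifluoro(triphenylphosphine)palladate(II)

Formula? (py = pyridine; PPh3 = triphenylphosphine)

Cation [Ni…]: ligand charges -1, Ni(II) ⇒ ion charge 1+.
Anion [Pd…]: ligand charges -3, Pd(II) ⇒ ion charge 1−.

[Ni(N3)(PPh3)(py)2][PdF3(PPh3)]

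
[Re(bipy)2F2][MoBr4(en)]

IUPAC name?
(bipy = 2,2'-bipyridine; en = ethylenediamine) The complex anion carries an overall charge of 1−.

The complex anion is given as 1−; its ligand charges sum to -4, so Mo = +3.
A 1:1 salt means the cation carries the equal and opposite charge, 1+.
Cation: ligand charges sum to -2; for the ion to be 1+, Re = +3.

bis(2,2'-bipyridine)difluororhenium(III) tetrabromo(ethylenediamine)molybdate(III)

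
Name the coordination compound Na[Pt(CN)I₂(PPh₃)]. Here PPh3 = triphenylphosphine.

The 1 sodium counter-ion carries a total charge of +1, so each complex ion is 1−.
Ligand charges: 2×iodo (-1 each), 1×cyano (-1 each), 1×triphenylphosphine (neutral); total -3. So Pt + (-3) = 1−, giving Pt = +2.
The complex ion is anionic, so platinum takes the -ate form platinate(II).

sodium cyanodiiodo(triphenylphosphine)platinate(II)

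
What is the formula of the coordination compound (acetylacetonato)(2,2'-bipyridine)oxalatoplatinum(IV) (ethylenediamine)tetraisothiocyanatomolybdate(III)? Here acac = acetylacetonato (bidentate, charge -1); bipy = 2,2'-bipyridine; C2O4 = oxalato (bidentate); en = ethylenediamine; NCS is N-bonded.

Cation [Pt…]: ligand charges -3, Pt(IV) ⇒ ion charge 1+.
Anion [Mo…]: ligand charges -4, Mo(III) ⇒ ion charge 1−.
One 1+ cation balances one 1− anion.

[Pt(acac)(bipy)(C2O4)][Mo(en)(NCS)4]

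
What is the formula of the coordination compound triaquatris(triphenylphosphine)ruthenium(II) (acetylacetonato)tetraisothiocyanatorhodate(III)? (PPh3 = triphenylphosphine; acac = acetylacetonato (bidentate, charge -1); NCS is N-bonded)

Cation [Ru…]: ligand charges 0, Ru(II) ⇒ ion charge 2+.
Anion [Rh…]: ligand charges -5, Rh(III) ⇒ ion charge 2−.
One 2+ cation balances one 2− anion.

[Ru(H2O)3(PPh3)3][Rh(acac)(NCS)4]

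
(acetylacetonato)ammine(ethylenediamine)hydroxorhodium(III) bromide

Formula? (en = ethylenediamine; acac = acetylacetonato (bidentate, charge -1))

[Rh(acac)(en)(NH3)(OH)]Br

Ligands: 1 ethylenediamine (en, neutral), 1 hydroxo (OH, -1), 1 acetylacetonato (acac, -1), 1 ammine (NH3, neutral). Ligand charge sum = -2.
With Rh in oxidation state +3, the complex ion is [Rh...]^1+.
Charge balance with bromide (-1) requires 1 complex ion per 1 bromide.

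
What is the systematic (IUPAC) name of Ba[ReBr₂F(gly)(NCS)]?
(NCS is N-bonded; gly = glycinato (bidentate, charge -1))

The 1 barium counter-ion carries a total charge of +2, so each complex ion is 2−.
Ligand charges: 1×fluoro (-1 each), 1×isothiocyanato (-1 each), 2×bromo (-1 each), 1×glycinato (-1 each); total -5. So Re + (-5) = 2−, giving Re = +3.
Ligands are named alphabetically: bromo before fluoro before glycinato before isothiocyanato.
The complex ion is anionic, so rhenium takes the -ate form rhenate(III).

barium dibromofluoro(glycinato)isothiocyanatorhenate(III)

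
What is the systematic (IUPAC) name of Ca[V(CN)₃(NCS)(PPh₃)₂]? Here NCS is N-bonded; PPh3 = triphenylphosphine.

The 1 calcium counter-ion carries a total charge of +2, so each complex ion is 2−.
Ligand charges: 3×cyano (-1 each), 1×isothiocyanato (-1 each), 2×triphenylphosphine (neutral); total -4. So V + (-4) = 2−, giving V = +2.
The complex ion is anionic, so vanadium takes the -ate form vanadate(II).

calcium tricyanoisothiocyanatobis(triphenylphosphine)vanadate(II)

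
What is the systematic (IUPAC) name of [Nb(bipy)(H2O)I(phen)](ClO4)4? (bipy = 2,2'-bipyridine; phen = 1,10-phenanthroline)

The 4 perchlorate counter-ions carry a total charge of -4, so each complex ion is 4+.
Ligand charges: 1×2,2'-bipyridine (neutral), 1×aqua (neutral), 1×iodo (-1 each), 1×1,10-phenanthroline (neutral); total -1. So Nb + (-1) = 4+, giving Nb = +5.
Ligands are named alphabetically: aqua before bipyridine before iodo before phenanthroline.

aqua(2,2'-bipyridine)iodo(1,10-phenanthroline)niobium(V) perchlorate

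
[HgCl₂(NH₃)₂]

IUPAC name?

There is no counter-ion, so the complex is neutral overall.
Ligand charges: 2×chloro (-1 each), 2×ammine (neutral); total -2. So Hg + (-2) = 0, giving Hg = +2.
Ligands are named alphabetically: ammine before chloro.

diamminedichloromercury(II)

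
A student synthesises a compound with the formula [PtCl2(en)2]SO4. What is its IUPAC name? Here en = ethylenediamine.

dichlorobis(ethylenediamine)platinum(IV) sulfate

The 1 sulfate counter-ion carries a total charge of -2, so each complex ion is 2+.
Ligand charges: 2×ethylenediamine (neutral), 2×chloro (-1 each); total -2. So Pt + (-2) = 2+, giving Pt = +4.
Ligands are named alphabetically: chloro before ethylenediamine.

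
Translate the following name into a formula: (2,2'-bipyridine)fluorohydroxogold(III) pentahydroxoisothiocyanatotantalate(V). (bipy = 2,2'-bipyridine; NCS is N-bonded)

Cation [Au…]: ligand charges -2, Au(III) ⇒ ion charge 1+.
Anion [Ta…]: ligand charges -6, Ta(V) ⇒ ion charge 1−.
One 1+ cation balances one 1− anion.

[Au(bipy)F(OH)][Ta(NCS)(OH)5]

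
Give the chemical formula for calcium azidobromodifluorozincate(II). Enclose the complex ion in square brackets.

Ca[ZnBrF2(N3)]

Ligands: 2 fluoro (F, -1), 1 bromo (Br, -1), 1 azido (N3, -1). Ligand charge sum = -4.
Charge balance with calcium (+2) requires 1 complex ion per 1 calcium.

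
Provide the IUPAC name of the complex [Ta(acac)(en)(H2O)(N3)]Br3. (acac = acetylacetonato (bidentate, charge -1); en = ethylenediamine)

(acetylacetonato)aquaazido(ethylenediamine)tantalum(V) bromide

The 3 bromide counter-ions carry a total charge of -3, so each complex ion is 3+.
Ligand charges: 1×acetylacetonato (-1 each), 1×aqua (neutral), 1×ethylenediamine (neutral), 1×azido (-1 each); total -2. So Ta + (-2) = 3+, giving Ta = +5.
Ligands are named alphabetically: acetylacetonato before aqua before azido before ethylenediamine.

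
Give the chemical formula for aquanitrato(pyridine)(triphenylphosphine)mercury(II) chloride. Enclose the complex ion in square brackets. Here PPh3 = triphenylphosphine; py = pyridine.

Ligands: 1 triphenylphosphine (PPh3, neutral), 1 pyridine (py, neutral), 1 nitrato (NO3, -1), 1 aqua (H2O, neutral). Ligand charge sum = -1.
With Hg in oxidation state +2, the complex ion is [Hg...]^1+.
Charge balance with chloride (-1) requires 1 complex ion per 1 chloride.

[Hg(H2O)(NO3)(PPh3)(py)]Cl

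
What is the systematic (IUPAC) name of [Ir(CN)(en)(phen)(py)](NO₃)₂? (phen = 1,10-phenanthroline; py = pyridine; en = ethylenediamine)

cyano(ethylenediamine)(1,10-phenanthroline)(pyridine)iridium(III) nitrate

The 2 nitrate counter-ions carry a total charge of -2, so each complex ion is 2+.
Ligand charges: 1×1,10-phenanthroline (neutral), 1×pyridine (neutral), 1×ethylenediamine (neutral), 1×cyano (-1 each); total -1. So Ir + (-1) = 2+, giving Ir = +3.
Ligands are named alphabetically: cyano before ethylenediamine before phenanthroline before pyridine.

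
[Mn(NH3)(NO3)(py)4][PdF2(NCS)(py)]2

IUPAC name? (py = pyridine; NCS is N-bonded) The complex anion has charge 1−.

amminenitratotetrakis(pyridine)manganese(III) difluoroisothiocyanato(pyridine)palladate(II)

Both ions are complex: the cation is named first with the plain metal name, the anion second with the -ate form; each ion's ligands are alphabetised independently.
The complex anion is given as 1−; its ligand charges sum to -3, so Pd = +2.
With 2 anions per cation, the cation must be 2×1 = 2+.
Cation: ligand charges sum to -1; for the ion to be 2+, Mn = +3.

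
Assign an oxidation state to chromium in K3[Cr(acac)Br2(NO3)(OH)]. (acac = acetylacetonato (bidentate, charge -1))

+2

3 potassium outside the brackets (+1 each) → the complex ion is 3−.
Ligand charges: 1×acac = -1; 2×Br = -2; 1×OH = -1; 1×NO3 = -1; sum -5.
Cr + (-5) = 3− ⇒ Cr is +2.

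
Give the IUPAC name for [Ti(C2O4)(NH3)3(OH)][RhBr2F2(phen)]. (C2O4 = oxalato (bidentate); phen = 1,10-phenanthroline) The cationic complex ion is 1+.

triamminehydroxooxalatotitanium(IV) dibromodifluoro(1,10-phenanthroline)rhodate(III)

Both ions are complex: the cation is named first with the plain metal name, the anion second with the -ate form; each ion's ligands are alphabetised independently.
The complex cation is given as 1+; its ligand charges sum to -3, so Ti = +4.
A 1:1 salt means the anion carries the equal and opposite charge, 1−.
Anion: ligand charges sum to -4; for the ion to be 1−, Rh = +3.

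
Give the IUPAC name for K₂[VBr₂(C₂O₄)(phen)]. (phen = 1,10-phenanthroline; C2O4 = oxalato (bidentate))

The 2 potassium counter-ions carry a total charge of +2, so each complex ion is 2−.
Ligand charges: 1×1,10-phenanthroline (neutral), 1×oxalato (-2 each), 2×bromo (-1 each); total -4. So V + (-4) = 2−, giving V = +2.
The complex ion is anionic, so vanadium takes the -ate form vanadate(II).

potassium dibromooxalato(1,10-phenanthroline)vanadate(II)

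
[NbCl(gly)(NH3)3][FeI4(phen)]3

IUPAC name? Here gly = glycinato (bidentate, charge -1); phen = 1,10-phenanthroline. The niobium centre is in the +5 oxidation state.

triamminechloro(glycinato)niobium(V) tetraiodo(1,10-phenanthroline)ferrate(III)

Nb is given as +5; the cation's ligand charges sum to -2, so the complex cation is 3+.
With 3 anions per cation, each anion must be 3/3 = 1−.
Anion: ligand charges sum to -4; for the ion to be 1−, Fe = +3.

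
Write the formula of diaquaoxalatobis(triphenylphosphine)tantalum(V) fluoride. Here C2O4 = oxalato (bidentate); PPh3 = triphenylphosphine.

Ligands: 1 oxalato (C2O4, -2), 2 aqua (H2O, neutral), 2 triphenylphosphine (PPh3, neutral). Ligand charge sum = -2.
With Ta in oxidation state +5, the complex ion is [Ta...]^3+.
Charge balance with fluoride (-1) requires 1 complex ion per 3 fluoride.

[Ta(C2O4)(H2O)2(PPh3)2]F3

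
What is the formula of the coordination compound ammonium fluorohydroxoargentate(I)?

NH4[AgF(OH)]

Ligands: 1 hydroxo (OH, -1), 1 fluoro (F, -1). Ligand charge sum = -2.
Charge balance with ammonium (+1) requires 1 complex ion per 1 ammonium.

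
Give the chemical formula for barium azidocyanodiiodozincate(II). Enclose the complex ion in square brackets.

Ba[Zn(CN)I2(N3)]

Ligands: 1 azido (N3, -1), 2 iodo (I, -1), 1 cyano (CN, -1). Ligand charge sum = -4.
With Zn in oxidation state +2, the complex ion is [Zn...]^2−.
Charge balance with barium (+2) requires 1 complex ion per 1 barium.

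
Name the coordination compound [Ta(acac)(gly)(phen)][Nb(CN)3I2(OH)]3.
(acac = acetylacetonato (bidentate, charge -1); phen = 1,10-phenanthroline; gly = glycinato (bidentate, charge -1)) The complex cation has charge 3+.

(acetylacetonato)(glycinato)(1,10-phenanthroline)tantalum(V) tricyanohydroxodiiodoniobate(V)

Both ions are complex: the cation is named first with the plain metal name, the anion second with the -ate form; each ion's ligands are alphabetised independently.
The complex cation is given as 3+; its ligand charges sum to -2, so Ta = +5.
With 3 anions per cation, each anion must be 3/3 = 1−.
Anion: ligand charges sum to -6; for the ion to be 1−, Nb = +5.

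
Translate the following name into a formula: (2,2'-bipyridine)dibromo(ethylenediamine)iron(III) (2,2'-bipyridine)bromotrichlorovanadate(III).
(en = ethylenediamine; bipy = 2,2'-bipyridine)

Cation [Fe…]: ligand charges -2, Fe(III) ⇒ ion charge 1+.
Anion [V…]: ligand charges -4, V(III) ⇒ ion charge 1−.
One 1+ cation balances one 1− anion.

[Fe(bipy)Br2(en)][V(bipy)BrCl3]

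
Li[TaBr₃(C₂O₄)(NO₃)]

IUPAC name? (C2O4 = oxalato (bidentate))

lithium tribromonitratooxalatotantalate(V)

The 1 lithium counter-ion carries a total charge of +1, so each complex ion is 1−.
Ligand charges: 3×bromo (-1 each), 1×oxalato (-2 each), 1×nitrato (-1 each); total -6. So Ta + (-6) = 1−, giving Ta = +5.
Ligands are named alphabetically: bromo before nitrato before oxalato.
The complex ion is anionic, so tantalum takes the -ate form tantalate(V).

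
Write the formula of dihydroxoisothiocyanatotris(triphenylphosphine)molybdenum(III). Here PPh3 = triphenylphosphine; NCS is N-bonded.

Ligands: 3 triphenylphosphine (PPh3, neutral), 1 isothiocyanato (NCS, -1), 2 hydroxo (OH, -1). Ligand charge sum = -3.
With Mo in oxidation state +3, the complex ion is [Mo...].

[Mo(NCS)(OH)2(PPh3)3]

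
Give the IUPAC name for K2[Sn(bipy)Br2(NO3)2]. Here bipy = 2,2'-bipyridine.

potassium (2,2'-bipyridine)dibromodinitratostannate(II)

The 2 potassium counter-ions carry a total charge of +2, so each complex ion is 2−.
Ligand charges: 2×nitrato (-1 each), 2×bromo (-1 each), 1×2,2'-bipyridine (neutral); total -4. So Sn + (-4) = 2−, giving Sn = +2.
Ligands are named alphabetically: bipyridine before bromo before nitrato.
The complex ion is anionic, so tin takes the -ate form stannate(II).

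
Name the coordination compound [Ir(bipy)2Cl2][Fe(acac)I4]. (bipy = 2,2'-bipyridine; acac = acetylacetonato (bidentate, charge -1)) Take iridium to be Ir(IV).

bis(2,2'-bipyridine)dichloroiridium(IV) (acetylacetonato)tetraiodoferrate(III)

Both ions are complex: the cation is named first with the plain metal name, the anion second with the -ate form; each ion's ligands are alphabetised independently.
Ir is given as +4; the cation's ligand charges sum to -2, so the complex cation is 2+.
A 1:1 salt means the anion carries the equal and opposite charge, 2−.
Anion: ligand charges sum to -5; for the ion to be 2−, Fe = +3.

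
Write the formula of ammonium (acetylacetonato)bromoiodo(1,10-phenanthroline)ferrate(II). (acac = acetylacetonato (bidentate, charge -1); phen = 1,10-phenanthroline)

NH4[Fe(acac)BrI(phen)]

Ligands: 1 acetylacetonato (acac, -1), 1 iodo (I, -1), 1 1,10-phenanthroline (phen, neutral), 1 bromo (Br, -1). Ligand charge sum = -3.
With Fe in oxidation state +2, the complex ion is [Fe...]^1−.
Charge balance with ammonium (+1) requires 1 complex ion per 1 ammonium.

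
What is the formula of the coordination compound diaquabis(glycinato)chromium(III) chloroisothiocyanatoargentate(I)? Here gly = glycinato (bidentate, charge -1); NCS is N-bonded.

[Cr(gly)2(H2O)2][AgCl(NCS)]

Cation [Cr…]: ligand charges -2, Cr(III) ⇒ ion charge 1+.
Anion [Ag…]: ligand charges -2, Ag(I) ⇒ ion charge 1−.
One 1+ cation balances one 1− anion.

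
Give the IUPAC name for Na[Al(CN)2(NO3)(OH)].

The 1 sodium counter-ion carries a total charge of +1, so each complex ion is 1−.
Ligand charges: 1×nitrato (-1 each), 1×hydroxo (-1 each), 2×cyano (-1 each); total -4. So Al + (-4) = 1−, giving Al = +3.
Ligands are named alphabetically: cyano before hydroxo before nitrato.
The complex ion is anionic, so aluminium takes the -ate form aluminate(III).

sodium dicyanohydroxonitratoaluminate(III)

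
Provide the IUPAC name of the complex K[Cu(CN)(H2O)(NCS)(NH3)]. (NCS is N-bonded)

The 1 potassium counter-ion carries a total charge of +1, so each complex ion is 1−.
Ligand charges: 1×cyano (-1 each), 1×isothiocyanato (-1 each), 1×ammine (neutral), 1×aqua (neutral); total -2. So Cu + (-2) = 1−, giving Cu = +1.
Ligands are named alphabetically: ammine before aqua before cyano before isothiocyanato.
The complex ion is anionic, so copper takes the -ate form cuprate(I).

potassium ammineaquacyanoisothiocyanatocuprate(I)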